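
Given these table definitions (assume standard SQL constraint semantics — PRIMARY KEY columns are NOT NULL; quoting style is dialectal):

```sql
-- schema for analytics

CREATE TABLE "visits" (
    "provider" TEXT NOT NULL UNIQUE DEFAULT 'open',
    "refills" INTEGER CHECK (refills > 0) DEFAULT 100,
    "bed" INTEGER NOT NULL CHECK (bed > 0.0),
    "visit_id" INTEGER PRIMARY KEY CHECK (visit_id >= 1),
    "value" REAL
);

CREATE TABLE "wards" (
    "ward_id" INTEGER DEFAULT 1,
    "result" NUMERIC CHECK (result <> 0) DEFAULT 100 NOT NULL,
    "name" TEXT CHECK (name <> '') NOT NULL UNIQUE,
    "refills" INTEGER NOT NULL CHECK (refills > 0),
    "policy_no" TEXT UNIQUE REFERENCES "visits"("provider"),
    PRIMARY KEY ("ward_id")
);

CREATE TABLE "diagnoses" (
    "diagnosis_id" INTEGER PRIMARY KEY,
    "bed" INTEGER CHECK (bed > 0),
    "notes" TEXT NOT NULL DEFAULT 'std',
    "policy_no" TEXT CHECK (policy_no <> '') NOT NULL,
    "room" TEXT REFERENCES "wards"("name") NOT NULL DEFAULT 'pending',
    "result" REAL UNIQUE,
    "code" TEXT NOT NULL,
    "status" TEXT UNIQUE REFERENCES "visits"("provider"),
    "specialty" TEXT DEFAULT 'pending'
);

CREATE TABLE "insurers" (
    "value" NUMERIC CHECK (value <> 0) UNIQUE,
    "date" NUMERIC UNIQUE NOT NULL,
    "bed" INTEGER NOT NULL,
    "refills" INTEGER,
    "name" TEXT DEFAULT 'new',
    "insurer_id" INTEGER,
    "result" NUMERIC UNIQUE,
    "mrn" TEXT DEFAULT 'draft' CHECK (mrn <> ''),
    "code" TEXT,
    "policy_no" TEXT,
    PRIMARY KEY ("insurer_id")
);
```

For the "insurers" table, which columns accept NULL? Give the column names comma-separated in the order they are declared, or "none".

- value: CHECK does not forbid NULL (a CHECK constraint passes when its expression is NULL) → nullable.
- date: declared NOT NULL → not nullable.
- bed: declared NOT NULL → not nullable.
- refills: no NOT NULL constraint applies → nullable.
- name: DEFAULT only fills an omitted column; an explicit NULL is still allowed → nullable.
- insurer_id: part of the PRIMARY KEY, which implies NOT NULL → not nullable.
- result: UNIQUE does not imply NOT NULL → nullable.
- mrn: CHECK does not forbid NULL (a CHECK constraint passes when its expression is NULL) → nullable.
- code: no NOT NULL constraint applies → nullable.
- policy_no: no NOT NULL constraint applies → nullable.

value, refills, name, result, mrn, code, policy_no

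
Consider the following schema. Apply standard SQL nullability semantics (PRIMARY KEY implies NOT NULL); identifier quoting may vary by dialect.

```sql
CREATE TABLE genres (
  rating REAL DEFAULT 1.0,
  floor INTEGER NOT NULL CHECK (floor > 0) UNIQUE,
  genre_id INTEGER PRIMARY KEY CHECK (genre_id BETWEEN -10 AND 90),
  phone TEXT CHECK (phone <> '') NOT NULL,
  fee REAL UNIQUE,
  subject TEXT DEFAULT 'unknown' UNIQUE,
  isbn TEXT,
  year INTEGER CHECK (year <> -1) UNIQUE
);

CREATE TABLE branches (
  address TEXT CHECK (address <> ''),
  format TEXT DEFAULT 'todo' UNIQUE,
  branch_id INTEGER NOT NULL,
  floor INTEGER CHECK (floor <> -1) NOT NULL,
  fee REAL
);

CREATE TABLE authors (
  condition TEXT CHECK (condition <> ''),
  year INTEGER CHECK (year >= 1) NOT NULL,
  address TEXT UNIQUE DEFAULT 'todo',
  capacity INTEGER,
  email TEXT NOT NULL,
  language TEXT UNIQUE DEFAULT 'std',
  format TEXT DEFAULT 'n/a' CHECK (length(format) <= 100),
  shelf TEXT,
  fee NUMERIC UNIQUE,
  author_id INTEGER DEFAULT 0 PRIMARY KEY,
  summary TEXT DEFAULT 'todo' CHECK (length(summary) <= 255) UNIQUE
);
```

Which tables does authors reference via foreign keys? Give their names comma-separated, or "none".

none

No column in authors has a REFERENCES clause.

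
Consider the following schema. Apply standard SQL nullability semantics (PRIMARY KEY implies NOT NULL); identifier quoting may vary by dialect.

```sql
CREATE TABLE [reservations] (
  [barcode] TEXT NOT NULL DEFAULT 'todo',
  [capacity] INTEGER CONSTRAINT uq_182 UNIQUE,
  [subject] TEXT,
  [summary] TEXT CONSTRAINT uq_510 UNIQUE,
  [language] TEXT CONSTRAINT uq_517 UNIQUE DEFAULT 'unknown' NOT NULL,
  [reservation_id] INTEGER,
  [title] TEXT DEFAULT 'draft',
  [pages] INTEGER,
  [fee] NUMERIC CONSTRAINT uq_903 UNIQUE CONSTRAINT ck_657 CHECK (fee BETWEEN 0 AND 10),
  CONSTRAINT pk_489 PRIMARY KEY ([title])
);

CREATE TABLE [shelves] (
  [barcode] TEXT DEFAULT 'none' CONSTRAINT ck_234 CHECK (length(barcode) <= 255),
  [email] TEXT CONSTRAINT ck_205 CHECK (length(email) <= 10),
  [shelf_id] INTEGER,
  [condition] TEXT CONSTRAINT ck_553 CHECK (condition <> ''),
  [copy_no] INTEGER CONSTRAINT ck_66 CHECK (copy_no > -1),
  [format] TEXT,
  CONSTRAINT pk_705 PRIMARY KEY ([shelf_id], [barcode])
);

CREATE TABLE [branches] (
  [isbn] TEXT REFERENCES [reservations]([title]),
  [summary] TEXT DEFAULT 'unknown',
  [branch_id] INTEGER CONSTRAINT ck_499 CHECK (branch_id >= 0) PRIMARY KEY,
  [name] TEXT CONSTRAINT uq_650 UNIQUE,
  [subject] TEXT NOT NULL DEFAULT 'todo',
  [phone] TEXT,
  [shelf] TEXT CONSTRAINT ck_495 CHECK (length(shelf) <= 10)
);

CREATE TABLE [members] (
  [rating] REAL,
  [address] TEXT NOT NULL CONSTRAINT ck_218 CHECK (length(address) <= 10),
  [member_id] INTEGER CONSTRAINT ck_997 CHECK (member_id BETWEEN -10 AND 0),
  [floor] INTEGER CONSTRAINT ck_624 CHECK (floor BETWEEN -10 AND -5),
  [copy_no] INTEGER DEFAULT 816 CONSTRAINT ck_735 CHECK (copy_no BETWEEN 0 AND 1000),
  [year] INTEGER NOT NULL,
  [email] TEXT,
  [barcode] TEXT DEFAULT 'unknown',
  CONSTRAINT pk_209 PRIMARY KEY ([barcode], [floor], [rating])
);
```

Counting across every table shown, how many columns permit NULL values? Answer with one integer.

reservations: 6 nullable (capacity, subject, summary, reservation_id, pages, fee — PK (title) and explicit NOT NULL columns excluded).
shelves: 4 nullable (email, condition, copy_no, format — PK (shelf_id, barcode) and explicit NOT NULL columns excluded).
branches: 5 nullable (isbn, summary, name, phone, shelf — PK (branch_id) and explicit NOT NULL columns excluded).
members: 3 nullable (member_id, copy_no, email — PK (barcode, floor, rating) and explicit NOT NULL columns excluded).
Total: 6 + 4 + 5 + 3 = 18.

18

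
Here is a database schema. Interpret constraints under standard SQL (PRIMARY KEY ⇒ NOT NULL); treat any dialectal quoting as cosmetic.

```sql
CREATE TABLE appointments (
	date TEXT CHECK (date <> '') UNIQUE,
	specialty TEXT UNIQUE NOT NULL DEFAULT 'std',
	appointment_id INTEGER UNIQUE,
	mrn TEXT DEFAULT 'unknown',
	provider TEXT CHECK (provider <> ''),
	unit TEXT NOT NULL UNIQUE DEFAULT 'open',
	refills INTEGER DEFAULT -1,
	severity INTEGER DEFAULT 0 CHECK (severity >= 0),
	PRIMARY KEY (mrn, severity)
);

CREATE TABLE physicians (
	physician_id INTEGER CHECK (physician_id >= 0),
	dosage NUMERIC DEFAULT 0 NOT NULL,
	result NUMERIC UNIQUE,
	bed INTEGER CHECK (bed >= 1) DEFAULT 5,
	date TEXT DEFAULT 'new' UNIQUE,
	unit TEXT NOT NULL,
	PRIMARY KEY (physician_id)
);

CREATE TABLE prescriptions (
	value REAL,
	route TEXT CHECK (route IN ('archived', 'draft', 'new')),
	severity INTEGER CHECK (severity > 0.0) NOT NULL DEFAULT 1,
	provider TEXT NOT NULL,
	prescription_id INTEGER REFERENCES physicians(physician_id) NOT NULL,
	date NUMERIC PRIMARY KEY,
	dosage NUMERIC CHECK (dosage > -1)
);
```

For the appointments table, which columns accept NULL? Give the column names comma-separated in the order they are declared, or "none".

- date: CHECK does not forbid NULL (a CHECK constraint passes when its expression is NULL) → nullable.
- specialty: declared NOT NULL → not nullable.
- appointment_id: UNIQUE does not imply NOT NULL → nullable.
- mrn: part of the PRIMARY KEY, which implies NOT NULL → not nullable.
- provider: CHECK does not forbid NULL (a CHECK constraint passes when its expression is NULL) → nullable.
- unit: declared NOT NULL → not nullable.
- refills: DEFAULT only fills an omitted column; an explicit NULL is still allowed → nullable.
- severity: part of the PRIMARY KEY, which implies NOT NULL → not nullable.

date, appointment_id, provider, refills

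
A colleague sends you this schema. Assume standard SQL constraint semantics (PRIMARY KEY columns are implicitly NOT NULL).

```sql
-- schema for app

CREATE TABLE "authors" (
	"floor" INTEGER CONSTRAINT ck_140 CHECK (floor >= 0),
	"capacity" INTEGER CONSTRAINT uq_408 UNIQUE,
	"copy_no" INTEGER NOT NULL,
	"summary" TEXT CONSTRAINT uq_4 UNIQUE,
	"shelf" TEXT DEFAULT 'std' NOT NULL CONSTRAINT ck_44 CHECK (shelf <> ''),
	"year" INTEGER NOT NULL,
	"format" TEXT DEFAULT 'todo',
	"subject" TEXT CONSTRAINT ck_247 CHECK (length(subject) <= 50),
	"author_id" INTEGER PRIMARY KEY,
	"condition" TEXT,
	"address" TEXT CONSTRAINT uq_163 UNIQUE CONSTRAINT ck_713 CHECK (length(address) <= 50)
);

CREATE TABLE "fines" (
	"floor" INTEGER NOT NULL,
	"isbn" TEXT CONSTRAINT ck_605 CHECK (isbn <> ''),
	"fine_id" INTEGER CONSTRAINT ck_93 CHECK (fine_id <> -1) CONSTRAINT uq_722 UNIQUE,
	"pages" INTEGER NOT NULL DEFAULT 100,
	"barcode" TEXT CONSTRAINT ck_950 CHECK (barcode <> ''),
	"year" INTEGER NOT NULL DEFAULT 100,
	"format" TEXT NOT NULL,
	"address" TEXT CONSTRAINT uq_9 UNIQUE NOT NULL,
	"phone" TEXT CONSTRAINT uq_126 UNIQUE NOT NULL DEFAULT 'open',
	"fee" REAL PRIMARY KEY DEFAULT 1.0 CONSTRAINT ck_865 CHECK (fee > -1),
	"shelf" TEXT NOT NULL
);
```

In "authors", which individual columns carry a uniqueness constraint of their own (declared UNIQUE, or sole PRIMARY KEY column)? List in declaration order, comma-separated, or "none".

- floor: no UNIQUE or single-column PK constraint.
- capacity: declared UNIQUE → unique.
- copy_no: no UNIQUE or single-column PK constraint.
- summary: declared UNIQUE → unique.
- shelf: no UNIQUE or single-column PK constraint.
- year: no UNIQUE or single-column PK constraint.
- format: no UNIQUE or single-column PK constraint.
- subject: no UNIQUE or single-column PK constraint.
- author_id: single-column PRIMARY KEY → unique.
- condition: no UNIQUE or single-column PK constraint.
- address: declared UNIQUE → unique.

capacity, summary, author_id, address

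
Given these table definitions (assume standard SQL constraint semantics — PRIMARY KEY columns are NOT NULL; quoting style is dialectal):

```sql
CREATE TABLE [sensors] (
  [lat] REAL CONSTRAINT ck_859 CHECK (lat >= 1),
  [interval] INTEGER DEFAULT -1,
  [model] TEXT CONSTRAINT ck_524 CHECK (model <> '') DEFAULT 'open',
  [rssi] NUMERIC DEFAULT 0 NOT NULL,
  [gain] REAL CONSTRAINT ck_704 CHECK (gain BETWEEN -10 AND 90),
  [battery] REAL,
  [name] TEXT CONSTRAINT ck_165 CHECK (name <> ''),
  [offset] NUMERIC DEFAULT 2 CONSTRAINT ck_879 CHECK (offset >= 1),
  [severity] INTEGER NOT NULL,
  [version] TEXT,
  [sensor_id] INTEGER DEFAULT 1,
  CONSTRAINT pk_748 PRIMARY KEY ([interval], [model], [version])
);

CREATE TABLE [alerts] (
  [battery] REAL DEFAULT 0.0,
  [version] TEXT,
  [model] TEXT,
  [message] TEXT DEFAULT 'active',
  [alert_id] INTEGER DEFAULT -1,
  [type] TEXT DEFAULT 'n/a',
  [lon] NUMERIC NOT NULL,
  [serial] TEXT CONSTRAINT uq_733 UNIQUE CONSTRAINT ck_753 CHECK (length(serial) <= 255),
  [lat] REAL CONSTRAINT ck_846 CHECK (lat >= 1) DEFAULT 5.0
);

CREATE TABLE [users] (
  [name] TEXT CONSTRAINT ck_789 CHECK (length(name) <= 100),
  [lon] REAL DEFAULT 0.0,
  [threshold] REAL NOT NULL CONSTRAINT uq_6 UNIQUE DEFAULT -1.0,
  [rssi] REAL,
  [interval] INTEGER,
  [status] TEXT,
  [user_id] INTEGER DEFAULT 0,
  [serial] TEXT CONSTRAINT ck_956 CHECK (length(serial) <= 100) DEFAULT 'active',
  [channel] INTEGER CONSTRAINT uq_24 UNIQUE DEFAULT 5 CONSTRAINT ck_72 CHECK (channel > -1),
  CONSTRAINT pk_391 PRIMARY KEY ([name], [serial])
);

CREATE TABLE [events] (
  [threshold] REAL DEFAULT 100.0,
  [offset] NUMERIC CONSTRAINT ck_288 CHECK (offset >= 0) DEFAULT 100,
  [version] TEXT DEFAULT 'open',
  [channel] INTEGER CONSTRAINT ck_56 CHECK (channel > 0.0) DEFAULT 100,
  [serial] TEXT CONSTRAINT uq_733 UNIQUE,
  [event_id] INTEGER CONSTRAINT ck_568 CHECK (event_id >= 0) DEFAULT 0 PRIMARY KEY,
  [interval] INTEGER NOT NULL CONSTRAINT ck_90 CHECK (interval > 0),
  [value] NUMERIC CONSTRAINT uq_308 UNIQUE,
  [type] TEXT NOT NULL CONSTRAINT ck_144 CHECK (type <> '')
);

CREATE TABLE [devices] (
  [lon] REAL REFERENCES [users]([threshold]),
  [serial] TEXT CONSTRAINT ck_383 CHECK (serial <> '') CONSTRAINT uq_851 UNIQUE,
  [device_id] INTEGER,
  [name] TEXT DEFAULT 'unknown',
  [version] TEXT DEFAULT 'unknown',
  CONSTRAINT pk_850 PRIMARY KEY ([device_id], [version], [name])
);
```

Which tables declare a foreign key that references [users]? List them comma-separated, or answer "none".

devices

- devices.lon references users(threshold).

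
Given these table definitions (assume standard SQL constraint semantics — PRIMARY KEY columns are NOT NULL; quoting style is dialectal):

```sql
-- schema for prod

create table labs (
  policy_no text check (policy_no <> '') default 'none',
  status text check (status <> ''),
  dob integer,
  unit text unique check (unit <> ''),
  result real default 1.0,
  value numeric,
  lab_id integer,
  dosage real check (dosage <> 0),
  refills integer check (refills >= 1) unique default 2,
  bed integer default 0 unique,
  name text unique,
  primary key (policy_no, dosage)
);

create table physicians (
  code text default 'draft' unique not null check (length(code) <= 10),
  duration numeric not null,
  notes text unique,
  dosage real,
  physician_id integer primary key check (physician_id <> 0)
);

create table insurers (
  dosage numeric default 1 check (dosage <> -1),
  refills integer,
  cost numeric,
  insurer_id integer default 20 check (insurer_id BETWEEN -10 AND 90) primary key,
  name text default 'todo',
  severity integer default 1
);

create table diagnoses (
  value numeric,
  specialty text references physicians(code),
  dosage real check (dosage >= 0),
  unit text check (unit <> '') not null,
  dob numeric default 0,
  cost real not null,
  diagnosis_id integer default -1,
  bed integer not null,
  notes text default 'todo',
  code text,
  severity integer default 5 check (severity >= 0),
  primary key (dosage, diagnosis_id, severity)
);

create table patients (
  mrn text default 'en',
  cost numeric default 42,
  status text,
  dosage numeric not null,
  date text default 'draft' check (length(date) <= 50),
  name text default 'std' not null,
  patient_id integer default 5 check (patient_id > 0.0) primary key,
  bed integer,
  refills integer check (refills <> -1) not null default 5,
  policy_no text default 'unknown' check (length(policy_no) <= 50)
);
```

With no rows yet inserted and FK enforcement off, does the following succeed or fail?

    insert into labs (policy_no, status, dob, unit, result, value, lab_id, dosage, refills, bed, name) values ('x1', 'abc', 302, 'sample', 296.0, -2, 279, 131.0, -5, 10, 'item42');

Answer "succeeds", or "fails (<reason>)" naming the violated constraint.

fails (CHECK on refills)

The value -5 for refills violates CHECK (refills >= 1).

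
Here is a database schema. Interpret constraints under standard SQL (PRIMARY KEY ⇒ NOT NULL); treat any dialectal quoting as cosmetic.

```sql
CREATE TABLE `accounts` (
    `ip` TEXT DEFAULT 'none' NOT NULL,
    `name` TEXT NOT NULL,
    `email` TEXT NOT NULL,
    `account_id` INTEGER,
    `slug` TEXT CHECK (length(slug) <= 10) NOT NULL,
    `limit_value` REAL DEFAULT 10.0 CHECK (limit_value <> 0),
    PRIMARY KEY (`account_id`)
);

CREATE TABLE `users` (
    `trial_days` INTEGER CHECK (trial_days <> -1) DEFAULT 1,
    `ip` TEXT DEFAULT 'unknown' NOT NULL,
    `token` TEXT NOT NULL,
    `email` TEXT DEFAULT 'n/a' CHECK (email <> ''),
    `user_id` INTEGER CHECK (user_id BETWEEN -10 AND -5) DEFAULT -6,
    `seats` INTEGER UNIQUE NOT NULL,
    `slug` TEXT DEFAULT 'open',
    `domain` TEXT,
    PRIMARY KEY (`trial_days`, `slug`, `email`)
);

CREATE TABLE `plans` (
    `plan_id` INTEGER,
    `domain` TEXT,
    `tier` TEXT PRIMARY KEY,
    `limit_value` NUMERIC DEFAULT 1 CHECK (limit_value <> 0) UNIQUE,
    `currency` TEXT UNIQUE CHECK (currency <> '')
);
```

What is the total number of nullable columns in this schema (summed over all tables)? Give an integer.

accounts: 1 nullable (limit_value — PK (account_id) and explicit NOT NULL columns excluded).
users: 2 nullable (user_id, domain — PK (trial_days, slug, email) and explicit NOT NULL columns excluded).
plans: 4 nullable (plan_id, domain, limit_value, currency — PK (tier) and explicit NOT NULL columns excluded).
Total: 1 + 2 + 4 = 7.

7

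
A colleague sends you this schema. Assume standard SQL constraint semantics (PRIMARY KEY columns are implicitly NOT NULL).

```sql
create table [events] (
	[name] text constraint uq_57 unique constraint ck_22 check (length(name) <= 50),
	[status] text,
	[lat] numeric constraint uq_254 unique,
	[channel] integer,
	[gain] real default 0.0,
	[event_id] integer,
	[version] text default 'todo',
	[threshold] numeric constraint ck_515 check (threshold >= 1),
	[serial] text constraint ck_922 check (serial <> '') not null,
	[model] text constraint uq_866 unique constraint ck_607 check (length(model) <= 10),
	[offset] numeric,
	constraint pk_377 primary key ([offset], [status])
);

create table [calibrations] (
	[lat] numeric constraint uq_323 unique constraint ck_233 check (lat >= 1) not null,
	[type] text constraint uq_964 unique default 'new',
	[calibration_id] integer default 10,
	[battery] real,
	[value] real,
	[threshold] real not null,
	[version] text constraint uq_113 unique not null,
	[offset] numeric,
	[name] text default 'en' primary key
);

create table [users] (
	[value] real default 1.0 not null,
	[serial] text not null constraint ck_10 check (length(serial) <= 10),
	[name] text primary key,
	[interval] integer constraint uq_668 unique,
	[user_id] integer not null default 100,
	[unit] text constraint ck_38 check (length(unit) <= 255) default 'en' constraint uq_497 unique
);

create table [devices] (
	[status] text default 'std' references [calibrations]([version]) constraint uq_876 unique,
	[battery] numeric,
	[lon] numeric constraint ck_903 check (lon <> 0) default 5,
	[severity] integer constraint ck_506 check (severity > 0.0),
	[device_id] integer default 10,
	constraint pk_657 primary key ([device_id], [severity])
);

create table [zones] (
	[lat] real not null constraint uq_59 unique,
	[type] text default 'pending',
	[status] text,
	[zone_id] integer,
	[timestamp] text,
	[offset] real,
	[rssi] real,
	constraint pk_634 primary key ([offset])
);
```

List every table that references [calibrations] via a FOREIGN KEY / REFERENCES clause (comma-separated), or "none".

- devices.status references calibrations(version).

devices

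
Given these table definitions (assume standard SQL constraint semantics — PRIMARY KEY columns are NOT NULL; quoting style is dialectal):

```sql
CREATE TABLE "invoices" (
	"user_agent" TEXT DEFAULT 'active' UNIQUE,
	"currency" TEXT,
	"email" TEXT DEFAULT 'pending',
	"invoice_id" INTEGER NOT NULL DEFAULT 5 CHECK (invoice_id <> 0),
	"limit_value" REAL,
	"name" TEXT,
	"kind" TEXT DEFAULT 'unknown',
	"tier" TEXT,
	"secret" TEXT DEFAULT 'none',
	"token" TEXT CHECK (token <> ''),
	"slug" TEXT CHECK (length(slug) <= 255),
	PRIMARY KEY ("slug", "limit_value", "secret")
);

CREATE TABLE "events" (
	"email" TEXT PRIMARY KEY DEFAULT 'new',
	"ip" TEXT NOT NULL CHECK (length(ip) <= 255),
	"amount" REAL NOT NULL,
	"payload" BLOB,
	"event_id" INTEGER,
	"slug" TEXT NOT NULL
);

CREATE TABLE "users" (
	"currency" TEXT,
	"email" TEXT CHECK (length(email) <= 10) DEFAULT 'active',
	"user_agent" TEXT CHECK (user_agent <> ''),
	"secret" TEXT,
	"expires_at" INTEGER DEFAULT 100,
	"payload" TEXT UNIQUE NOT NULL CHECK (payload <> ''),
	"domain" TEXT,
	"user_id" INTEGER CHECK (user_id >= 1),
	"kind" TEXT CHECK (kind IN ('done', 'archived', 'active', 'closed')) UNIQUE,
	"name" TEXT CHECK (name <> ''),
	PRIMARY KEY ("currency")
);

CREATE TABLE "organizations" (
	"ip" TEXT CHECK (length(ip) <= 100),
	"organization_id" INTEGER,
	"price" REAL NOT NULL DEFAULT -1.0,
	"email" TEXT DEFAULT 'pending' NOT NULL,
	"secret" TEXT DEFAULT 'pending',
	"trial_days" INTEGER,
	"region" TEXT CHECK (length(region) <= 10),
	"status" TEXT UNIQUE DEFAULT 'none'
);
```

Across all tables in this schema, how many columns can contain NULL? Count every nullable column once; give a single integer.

invoices: 7 nullable (user_agent, currency, email, name, kind, tier, token — PK (slug, limit_value, secret) and explicit NOT NULL columns excluded).
events: 2 nullable (payload, event_id — PK (email) and explicit NOT NULL columns excluded).
users: 8 nullable (email, user_agent, secret, expires_at, domain, user_id, kind, name — PK (currency) and explicit NOT NULL columns excluded).
organizations: 6 nullable (ip, organization_id, secret, trial_days, region, status — PK none and explicit NOT NULL columns excluded).
Total: 7 + 2 + 8 + 6 = 23.

23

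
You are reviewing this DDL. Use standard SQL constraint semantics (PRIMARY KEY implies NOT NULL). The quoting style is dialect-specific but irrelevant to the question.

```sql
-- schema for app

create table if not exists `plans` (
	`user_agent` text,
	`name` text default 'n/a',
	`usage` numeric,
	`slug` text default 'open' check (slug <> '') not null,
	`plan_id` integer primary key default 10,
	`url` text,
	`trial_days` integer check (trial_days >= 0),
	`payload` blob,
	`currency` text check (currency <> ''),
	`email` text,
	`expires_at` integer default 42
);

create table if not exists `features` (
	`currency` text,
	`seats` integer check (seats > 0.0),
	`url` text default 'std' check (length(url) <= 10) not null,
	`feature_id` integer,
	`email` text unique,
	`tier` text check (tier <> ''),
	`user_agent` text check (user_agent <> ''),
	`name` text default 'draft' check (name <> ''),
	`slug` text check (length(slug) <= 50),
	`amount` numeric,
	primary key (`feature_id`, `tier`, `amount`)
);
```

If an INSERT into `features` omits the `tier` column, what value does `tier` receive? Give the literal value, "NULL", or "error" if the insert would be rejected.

tier has no DEFAULT clause.
Omitting it would insert NULL, but it is part of the PRIMARY KEY, so the INSERT fails.

error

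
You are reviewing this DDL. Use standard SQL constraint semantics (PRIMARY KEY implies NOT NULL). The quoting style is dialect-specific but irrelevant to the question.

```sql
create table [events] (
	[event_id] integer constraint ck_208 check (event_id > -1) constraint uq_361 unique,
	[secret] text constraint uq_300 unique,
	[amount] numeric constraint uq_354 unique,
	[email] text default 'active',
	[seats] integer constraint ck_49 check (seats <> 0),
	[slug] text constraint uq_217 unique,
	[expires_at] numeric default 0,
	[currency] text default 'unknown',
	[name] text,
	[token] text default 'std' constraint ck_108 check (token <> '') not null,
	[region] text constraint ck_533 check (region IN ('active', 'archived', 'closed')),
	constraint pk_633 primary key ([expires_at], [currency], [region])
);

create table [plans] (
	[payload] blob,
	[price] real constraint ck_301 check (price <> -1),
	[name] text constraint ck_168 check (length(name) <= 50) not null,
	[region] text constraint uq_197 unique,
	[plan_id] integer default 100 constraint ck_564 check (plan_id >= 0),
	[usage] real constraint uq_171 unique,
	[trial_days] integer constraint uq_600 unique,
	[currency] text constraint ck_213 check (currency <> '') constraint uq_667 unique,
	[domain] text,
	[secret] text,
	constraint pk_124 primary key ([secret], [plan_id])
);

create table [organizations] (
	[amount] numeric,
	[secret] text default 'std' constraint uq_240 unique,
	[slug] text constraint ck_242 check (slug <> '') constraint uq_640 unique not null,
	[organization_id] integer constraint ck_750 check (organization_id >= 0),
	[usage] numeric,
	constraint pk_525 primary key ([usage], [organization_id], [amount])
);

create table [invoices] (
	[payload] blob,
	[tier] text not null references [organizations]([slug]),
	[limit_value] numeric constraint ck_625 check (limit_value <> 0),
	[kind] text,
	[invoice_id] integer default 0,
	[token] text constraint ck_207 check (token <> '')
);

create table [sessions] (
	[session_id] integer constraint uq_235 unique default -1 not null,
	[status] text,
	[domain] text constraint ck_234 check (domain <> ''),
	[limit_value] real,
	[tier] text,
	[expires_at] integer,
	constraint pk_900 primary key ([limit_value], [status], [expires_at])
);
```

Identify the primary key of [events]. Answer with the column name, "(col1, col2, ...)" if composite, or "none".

(expires_at, currency, region)

A table-level PRIMARY KEY clause names 3 columns: expires_at, currency, region.
This is a composite key — the combination is unique, not each column individually.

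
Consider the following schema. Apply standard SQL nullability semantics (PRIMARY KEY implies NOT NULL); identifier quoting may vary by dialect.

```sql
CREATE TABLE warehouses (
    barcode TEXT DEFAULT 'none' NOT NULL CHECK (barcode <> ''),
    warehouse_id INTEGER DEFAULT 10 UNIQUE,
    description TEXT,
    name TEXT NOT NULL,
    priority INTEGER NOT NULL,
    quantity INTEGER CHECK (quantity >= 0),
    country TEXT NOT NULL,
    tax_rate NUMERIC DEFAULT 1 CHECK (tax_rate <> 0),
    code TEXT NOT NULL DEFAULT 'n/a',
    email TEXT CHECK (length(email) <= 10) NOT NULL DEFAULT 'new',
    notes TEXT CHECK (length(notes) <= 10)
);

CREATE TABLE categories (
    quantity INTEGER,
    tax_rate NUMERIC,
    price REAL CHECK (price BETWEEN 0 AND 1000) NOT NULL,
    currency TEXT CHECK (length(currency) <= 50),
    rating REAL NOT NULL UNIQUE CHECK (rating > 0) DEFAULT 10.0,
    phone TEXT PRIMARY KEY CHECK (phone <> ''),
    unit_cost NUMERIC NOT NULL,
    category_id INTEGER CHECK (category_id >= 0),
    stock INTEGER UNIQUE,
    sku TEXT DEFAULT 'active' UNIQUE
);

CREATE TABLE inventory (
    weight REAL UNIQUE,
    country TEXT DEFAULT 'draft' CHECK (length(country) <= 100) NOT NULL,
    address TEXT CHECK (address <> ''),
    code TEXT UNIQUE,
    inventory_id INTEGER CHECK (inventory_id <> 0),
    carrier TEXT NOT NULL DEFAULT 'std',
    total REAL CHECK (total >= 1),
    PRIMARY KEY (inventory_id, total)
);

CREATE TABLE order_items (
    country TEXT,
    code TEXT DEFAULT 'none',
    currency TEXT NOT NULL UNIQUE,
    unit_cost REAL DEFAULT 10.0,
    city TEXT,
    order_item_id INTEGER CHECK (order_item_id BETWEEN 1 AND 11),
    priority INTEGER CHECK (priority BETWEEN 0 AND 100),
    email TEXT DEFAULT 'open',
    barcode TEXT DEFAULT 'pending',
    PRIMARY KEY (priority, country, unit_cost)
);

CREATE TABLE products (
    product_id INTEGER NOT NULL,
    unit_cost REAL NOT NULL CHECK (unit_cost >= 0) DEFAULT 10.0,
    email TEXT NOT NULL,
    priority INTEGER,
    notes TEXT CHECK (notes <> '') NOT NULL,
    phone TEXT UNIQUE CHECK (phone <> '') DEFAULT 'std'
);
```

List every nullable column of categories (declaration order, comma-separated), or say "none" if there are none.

- quantity: no NOT NULL constraint applies → nullable.
- tax_rate: no NOT NULL constraint applies → nullable.
- price: declared NOT NULL → not nullable.
- currency: CHECK does not forbid NULL (a CHECK constraint passes when its expression is NULL) → nullable.
- rating: declared NOT NULL → not nullable.
- phone: part of the PRIMARY KEY, which implies NOT NULL → not nullable.
- unit_cost: declared NOT NULL → not nullable.
- category_id: CHECK does not forbid NULL (a CHECK constraint passes when its expression is NULL) → nullable.
- stock: UNIQUE does not imply NOT NULL → nullable.
- sku: UNIQUE does not imply NOT NULL → nullable.

quantity, tax_rate, currency, category_id, stock, sku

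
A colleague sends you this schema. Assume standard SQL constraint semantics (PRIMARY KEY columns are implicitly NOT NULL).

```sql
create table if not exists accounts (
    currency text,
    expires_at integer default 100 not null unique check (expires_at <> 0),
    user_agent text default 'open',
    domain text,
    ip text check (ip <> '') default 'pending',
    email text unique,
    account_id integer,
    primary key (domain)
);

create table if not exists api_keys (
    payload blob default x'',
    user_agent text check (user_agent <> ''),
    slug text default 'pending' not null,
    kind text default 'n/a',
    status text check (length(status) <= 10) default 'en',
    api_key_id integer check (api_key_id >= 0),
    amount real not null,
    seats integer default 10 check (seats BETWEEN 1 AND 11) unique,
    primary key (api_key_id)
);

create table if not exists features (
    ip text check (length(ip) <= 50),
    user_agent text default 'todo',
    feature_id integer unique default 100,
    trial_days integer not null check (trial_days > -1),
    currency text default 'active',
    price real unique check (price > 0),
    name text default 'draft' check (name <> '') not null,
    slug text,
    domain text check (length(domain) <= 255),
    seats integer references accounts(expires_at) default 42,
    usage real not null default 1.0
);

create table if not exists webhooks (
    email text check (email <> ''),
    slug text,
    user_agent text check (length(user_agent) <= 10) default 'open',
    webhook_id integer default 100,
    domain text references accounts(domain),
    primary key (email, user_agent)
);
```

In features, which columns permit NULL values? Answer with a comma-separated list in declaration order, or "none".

ip, user_agent, feature_id, currency, price, slug, domain, seats

- ip: CHECK does not forbid NULL (a CHECK constraint passes when its expression is NULL) → nullable.
- user_agent: DEFAULT only fills an omitted column; an explicit NULL is still allowed → nullable.
- feature_id: UNIQUE does not imply NOT NULL → nullable.
- trial_days: declared NOT NULL → not nullable.
- currency: DEFAULT only fills an omitted column; an explicit NULL is still allowed → nullable.
- price: CHECK does not forbid NULL (a CHECK constraint passes when its expression is NULL) → nullable.
- name: declared NOT NULL → not nullable.
- slug: no NOT NULL constraint applies → nullable.
- domain: CHECK does not forbid NULL (a CHECK constraint passes when its expression is NULL) → nullable.
- seats: a foreign key column may be NULL unless separately constrained → nullable.
- usage: declared NOT NULL → not nullable.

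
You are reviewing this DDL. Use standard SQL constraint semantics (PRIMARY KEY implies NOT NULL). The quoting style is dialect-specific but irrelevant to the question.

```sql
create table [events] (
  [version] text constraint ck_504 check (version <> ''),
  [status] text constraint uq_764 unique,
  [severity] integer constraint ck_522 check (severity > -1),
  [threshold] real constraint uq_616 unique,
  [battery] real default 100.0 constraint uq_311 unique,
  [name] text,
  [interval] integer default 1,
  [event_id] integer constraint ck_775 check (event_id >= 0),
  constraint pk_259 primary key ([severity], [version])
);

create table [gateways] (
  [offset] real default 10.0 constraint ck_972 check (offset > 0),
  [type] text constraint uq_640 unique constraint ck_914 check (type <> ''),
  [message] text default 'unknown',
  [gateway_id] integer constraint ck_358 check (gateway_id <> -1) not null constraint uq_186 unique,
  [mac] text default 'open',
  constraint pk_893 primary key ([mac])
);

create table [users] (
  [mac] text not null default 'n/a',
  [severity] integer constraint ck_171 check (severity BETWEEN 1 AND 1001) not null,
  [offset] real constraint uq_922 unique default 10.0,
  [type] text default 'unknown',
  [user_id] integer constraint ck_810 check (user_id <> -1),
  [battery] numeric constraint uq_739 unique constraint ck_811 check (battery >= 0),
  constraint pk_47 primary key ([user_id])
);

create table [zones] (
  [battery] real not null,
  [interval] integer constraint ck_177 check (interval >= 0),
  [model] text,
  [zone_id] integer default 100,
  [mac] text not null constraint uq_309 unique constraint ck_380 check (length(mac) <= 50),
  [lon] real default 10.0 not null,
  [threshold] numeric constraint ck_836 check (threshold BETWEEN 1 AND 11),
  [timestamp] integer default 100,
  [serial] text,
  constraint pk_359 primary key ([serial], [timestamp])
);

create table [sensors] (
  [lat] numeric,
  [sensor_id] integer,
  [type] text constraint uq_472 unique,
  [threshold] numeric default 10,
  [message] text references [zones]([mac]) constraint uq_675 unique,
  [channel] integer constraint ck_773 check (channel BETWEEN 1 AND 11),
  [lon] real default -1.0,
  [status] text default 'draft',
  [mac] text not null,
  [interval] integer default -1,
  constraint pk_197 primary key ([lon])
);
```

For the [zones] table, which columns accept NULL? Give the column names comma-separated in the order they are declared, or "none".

- battery: declared NOT NULL → not nullable.
- interval: CHECK does not forbid NULL (a CHECK constraint passes when its expression is NULL) → nullable.
- model: no NOT NULL constraint applies → nullable.
- zone_id: DEFAULT only fills an omitted column; an explicit NULL is still allowed → nullable.
- mac: declared NOT NULL → not nullable.
- lon: declared NOT NULL → not nullable.
- threshold: CHECK does not forbid NULL (a CHECK constraint passes when its expression is NULL) → nullable.
- timestamp: part of the PRIMARY KEY, which implies NOT NULL → not nullable.
- serial: part of the PRIMARY KEY, which implies NOT NULL → not nullable.

interval, model, zone_id, threshold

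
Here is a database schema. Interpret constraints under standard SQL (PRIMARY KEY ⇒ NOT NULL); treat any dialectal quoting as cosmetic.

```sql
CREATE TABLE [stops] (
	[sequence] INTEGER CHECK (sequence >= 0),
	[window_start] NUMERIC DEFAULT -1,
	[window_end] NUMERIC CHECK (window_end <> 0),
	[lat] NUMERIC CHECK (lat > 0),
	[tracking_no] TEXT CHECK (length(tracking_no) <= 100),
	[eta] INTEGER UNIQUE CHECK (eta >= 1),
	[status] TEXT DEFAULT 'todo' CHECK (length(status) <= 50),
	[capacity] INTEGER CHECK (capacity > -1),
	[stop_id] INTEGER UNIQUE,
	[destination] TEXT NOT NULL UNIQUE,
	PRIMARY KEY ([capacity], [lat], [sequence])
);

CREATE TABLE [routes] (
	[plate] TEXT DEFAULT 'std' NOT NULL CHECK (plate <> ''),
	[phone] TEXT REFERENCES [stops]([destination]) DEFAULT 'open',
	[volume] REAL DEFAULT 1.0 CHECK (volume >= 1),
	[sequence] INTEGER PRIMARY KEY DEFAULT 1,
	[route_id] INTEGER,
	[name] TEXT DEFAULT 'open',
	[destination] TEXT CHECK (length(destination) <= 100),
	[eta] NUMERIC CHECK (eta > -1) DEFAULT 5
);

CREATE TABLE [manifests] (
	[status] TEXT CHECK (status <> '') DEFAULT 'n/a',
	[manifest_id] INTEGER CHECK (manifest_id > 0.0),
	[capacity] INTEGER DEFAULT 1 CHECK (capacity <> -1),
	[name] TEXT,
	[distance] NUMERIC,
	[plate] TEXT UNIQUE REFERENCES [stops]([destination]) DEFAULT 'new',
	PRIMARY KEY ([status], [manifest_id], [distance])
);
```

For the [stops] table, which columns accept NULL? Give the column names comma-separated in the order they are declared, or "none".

- sequence: part of the PRIMARY KEY, which implies NOT NULL → not nullable.
- window_start: DEFAULT only fills an omitted column; an explicit NULL is still allowed → nullable.
- window_end: CHECK does not forbid NULL (a CHECK constraint passes when its expression is NULL) → nullable.
- lat: part of the PRIMARY KEY, which implies NOT NULL → not nullable.
- tracking_no: CHECK does not forbid NULL (a CHECK constraint passes when its expression is NULL) → nullable.
- eta: CHECK does not forbid NULL (a CHECK constraint passes when its expression is NULL) → nullable.
- status: CHECK does not forbid NULL (a CHECK constraint passes when its expression is NULL) → nullable.
- capacity: part of the PRIMARY KEY, which implies NOT NULL → not nullable.
- stop_id: UNIQUE does not imply NOT NULL → nullable.
- destination: declared NOT NULL → not nullable.

window_start, window_end, tracking_no, eta, status, stop_id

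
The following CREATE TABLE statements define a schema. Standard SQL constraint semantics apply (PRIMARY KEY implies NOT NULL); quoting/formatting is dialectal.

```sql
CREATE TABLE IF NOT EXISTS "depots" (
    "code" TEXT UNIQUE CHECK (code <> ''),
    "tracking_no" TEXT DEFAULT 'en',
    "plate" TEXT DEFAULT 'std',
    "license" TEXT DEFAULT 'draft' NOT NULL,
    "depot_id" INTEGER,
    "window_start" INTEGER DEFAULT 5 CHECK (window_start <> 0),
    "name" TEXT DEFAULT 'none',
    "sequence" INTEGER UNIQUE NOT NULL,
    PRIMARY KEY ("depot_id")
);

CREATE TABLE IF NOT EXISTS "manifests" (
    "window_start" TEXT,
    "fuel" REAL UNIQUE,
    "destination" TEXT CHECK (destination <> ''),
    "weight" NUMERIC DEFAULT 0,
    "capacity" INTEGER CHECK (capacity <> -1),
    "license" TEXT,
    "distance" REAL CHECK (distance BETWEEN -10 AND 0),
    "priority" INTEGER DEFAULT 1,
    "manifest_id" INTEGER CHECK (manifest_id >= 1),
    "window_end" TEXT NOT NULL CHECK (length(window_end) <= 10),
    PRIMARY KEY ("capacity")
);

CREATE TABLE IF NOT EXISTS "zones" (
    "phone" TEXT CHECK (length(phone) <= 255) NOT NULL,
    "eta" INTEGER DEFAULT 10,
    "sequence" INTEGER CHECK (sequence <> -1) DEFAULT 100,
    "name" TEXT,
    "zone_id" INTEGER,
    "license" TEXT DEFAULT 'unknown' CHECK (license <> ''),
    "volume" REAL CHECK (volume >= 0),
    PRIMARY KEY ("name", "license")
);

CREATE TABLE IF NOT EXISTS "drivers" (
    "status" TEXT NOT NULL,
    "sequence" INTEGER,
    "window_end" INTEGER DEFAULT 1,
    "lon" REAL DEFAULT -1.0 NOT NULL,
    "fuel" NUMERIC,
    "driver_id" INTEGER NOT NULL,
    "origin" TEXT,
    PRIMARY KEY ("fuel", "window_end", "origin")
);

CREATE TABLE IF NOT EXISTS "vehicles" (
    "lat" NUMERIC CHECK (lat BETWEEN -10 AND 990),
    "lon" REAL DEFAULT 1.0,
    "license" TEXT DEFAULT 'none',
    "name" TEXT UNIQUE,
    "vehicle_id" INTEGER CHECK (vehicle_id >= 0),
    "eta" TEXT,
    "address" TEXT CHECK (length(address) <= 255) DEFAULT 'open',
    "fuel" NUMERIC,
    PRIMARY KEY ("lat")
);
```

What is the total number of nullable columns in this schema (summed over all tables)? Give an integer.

25

depots: 5 nullable (code, tracking_no, plate, window_start, name — PK (depot_id) and explicit NOT NULL columns excluded).
manifests: 8 nullable (window_start, fuel, destination, weight, license, distance, priority, manifest_id — PK (capacity) and explicit NOT NULL columns excluded).
zones: 4 nullable (eta, sequence, zone_id, volume — PK (name, license) and explicit NOT NULL columns excluded).
drivers: 1 nullable (sequence — PK (fuel, window_end, origin) and explicit NOT NULL columns excluded).
vehicles: 7 nullable (lon, license, name, vehicle_id, eta, address, fuel — PK (lat) and explicit NOT NULL columns excluded).
Total: 5 + 8 + 4 + 1 + 7 = 25.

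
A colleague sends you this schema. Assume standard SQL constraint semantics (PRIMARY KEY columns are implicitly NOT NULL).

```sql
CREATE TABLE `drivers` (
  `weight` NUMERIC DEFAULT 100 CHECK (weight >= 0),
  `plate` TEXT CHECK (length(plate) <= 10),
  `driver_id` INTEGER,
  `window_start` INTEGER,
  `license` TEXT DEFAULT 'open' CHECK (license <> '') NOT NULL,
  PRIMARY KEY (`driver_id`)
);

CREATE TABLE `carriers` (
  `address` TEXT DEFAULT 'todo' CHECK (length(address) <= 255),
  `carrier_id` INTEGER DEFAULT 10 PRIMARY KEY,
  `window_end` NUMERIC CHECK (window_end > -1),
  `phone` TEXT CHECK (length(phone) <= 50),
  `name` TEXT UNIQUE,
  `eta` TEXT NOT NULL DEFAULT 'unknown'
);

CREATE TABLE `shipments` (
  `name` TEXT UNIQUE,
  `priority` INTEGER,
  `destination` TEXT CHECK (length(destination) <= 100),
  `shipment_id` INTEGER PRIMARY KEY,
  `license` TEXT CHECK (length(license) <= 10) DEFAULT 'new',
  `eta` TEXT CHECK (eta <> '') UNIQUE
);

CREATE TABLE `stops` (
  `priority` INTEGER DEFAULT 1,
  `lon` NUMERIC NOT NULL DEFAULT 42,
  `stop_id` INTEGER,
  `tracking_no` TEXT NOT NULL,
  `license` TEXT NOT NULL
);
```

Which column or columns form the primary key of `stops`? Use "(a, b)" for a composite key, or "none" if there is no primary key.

No column is declared PRIMARY KEY inline, and there is no table-level PRIMARY KEY clause in stops.

none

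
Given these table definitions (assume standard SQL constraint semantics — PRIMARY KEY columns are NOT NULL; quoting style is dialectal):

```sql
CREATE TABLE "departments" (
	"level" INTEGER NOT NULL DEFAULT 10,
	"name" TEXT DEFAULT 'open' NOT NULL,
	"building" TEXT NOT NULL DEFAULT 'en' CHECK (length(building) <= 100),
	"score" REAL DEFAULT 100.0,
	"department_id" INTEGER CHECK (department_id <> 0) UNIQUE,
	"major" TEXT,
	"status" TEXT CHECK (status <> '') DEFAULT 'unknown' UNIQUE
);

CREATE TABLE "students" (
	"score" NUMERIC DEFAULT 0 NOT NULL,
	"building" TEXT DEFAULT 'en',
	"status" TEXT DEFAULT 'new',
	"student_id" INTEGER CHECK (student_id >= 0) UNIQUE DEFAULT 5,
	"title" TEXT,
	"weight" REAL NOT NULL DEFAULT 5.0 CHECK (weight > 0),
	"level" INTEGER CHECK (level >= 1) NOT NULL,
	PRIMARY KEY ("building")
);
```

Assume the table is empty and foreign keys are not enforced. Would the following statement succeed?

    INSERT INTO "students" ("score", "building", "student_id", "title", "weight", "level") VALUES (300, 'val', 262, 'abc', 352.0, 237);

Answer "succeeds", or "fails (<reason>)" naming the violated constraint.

succeeds

NOT NULL columns: building is supplied; level is supplied; score is supplied; weight is supplied.
CHECK constraints: 262 satisfies (student_id >= 0); 352.0 satisfies (weight > 0); 237 satisfies (level >= 1).
No constraint is violated.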